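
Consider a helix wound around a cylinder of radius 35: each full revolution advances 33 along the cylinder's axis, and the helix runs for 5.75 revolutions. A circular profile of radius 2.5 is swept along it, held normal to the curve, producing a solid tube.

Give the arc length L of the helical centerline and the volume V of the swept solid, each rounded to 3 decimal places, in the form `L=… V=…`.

2πR = 2π·35 = 219.911486
per-turn = √(219.911486² + 33²) = √(48361.0616 + 1089) = √49450.0616 = 222.373698
L = 5.75 × 222.373698 = 1278.648764
V = π·2.5² × L = 19.634954 × 1278.648764 = 25106.209763

L=1278.649 V=25106.210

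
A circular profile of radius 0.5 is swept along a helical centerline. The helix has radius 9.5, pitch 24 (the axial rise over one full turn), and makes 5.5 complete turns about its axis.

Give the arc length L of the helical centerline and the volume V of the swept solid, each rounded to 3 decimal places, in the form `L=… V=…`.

2πR = 2π·9.5 = 59.690260
per-turn = √(59.690260² + 24²) = √(3562.9272 + 576) = √4138.9272 = 64.334495
L = 5.5 × 64.334495 = 353.839720
V = π·0.5² × L = 0.785398 × 353.839720 = 277.905066

L=353.840 V=277.905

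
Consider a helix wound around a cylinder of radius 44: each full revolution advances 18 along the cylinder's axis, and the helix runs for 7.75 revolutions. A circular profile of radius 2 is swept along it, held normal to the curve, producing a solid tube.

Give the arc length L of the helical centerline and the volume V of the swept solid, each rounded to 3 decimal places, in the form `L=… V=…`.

L=2147.103 V=26981.289

2πR = 2π·44 = 276.460154
per-turn = √(276.460154² + 18²) = √(76430.2165 + 324) = √76754.2165 = 277.045513
L = 7.75 × 277.045513 = 2147.102729
V = π·2² × L = 12.566371 × 2147.102729 = 26981.288636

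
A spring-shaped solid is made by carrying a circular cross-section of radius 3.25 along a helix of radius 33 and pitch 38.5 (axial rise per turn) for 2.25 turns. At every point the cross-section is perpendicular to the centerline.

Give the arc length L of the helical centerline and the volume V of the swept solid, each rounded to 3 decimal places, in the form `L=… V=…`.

L=474.501 V=15745.390

2πR = 2π·33 = 207.345115
per-turn = √(207.345115² + 38.5²) = √(42991.9968 + 1482.25) = √44474.2468 = 210.889181
L = 2.25 × 210.889181 = 474.500658
V = π·3.25² × L = 33.183072 × 474.500658 = 15745.389684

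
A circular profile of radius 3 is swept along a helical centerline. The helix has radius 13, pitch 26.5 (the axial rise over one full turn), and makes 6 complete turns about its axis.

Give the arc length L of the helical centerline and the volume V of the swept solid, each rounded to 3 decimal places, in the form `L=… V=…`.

L=515.236 V=14567.943

2πR = 2π·13 = 81.681409
per-turn = √(81.681409² + 26.5²) = √(6671.8526 + 702.25) = √7374.1026 = 85.872595
L = 6 × 85.872595 = 515.235570
V = π·3² × L = 28.274334 × 515.235570 = 14567.942537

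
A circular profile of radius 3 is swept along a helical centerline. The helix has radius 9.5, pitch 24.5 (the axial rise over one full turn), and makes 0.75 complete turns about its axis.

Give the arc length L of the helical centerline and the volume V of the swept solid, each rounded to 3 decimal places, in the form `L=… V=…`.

L=48.392 V=1368.252

2πR = 2π·9.5 = 59.690260
per-turn = √(59.690260² + 24.5²) = √(3562.9272 + 600.25) = √4163.1772 = 64.522687
L = 0.75 × 64.522687 = 48.392016
V = π·3² × L = 28.274334 × 48.392016 = 1368.252005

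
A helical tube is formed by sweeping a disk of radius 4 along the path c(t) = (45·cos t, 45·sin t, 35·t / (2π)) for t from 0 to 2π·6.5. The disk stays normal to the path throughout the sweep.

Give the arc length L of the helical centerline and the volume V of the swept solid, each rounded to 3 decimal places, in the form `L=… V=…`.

2πR = 2π·45 = 282.743339
per-turn = √(282.743339² + 35²) = √(79943.7956 + 1225) = √81168.7956 = 284.901379
L = 6.5 × 284.901379 = 1851.858962
V = π·4² × L = 50.265482 × 1851.858962 = 93084.584182

L=1851.859 V=93084.584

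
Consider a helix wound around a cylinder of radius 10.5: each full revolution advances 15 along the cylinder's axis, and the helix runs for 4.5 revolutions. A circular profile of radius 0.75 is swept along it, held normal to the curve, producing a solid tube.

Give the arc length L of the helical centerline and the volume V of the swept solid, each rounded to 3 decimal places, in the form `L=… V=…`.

L=304.457 V=538.021

2πR = 2π·10.5 = 65.973446
per-turn = √(65.973446² + 15²) = √(4352.4955 + 225) = √4577.4955 = 67.657191
L = 4.5 × 67.657191 = 304.457361
V = π·0.75² × L = 1.767146 × 304.457361 = 538.020567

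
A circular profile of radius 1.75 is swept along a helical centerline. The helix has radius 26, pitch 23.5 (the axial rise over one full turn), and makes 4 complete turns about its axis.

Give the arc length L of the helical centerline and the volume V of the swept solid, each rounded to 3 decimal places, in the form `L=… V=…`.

L=660.178 V=6351.654

2πR = 2π·26 = 163.362818
per-turn = √(163.362818² + 23.5²) = √(26687.4103 + 552.25) = √27239.6603 = 165.044419
L = 4 × 165.044419 = 660.177677
V = π·1.75² × L = 9.621128 × 660.177677 = 6351.653601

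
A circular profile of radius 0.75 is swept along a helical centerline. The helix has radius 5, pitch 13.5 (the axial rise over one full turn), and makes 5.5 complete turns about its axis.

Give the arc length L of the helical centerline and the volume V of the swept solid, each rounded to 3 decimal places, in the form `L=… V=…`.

2πR = 2π·5 = 31.415927
per-turn = √(31.415927² + 13.5²) = √(986.9604 + 182.25) = √1169.2104 = 34.193719
L = 5.5 × 34.193719 = 188.065456
V = π·0.75² × L = 1.767146 × 188.065456 = 332.339094

L=188.065 V=332.339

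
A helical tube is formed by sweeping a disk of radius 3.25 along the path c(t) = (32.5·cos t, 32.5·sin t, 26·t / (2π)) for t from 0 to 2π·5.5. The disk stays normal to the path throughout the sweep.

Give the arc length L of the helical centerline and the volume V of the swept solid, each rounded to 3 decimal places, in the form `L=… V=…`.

L=1132.186 V=37569.425

2πR = 2π·32.5 = 204.203522
per-turn = √(204.203522² + 26²) = √(41699.0786 + 676) = √42375.0786 = 205.852079
L = 5.5 × 205.852079 = 1132.186437
V = π·3.25² × L = 33.183072 × 1132.186437 = 37569.424504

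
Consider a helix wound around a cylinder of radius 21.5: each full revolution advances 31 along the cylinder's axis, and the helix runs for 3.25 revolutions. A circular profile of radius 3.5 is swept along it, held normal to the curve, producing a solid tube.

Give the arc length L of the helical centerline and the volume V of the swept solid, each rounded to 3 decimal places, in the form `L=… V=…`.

L=450.449 V=17335.320

2πR = 2π·21.5 = 135.088484
per-turn = √(135.088484² + 31²) = √(18248.8985 + 961) = √19209.8985 = 138.599778
L = 3.25 × 138.599778 = 450.449279
V = π·3.5² × L = 38.484510 × 450.449279 = 17335.319800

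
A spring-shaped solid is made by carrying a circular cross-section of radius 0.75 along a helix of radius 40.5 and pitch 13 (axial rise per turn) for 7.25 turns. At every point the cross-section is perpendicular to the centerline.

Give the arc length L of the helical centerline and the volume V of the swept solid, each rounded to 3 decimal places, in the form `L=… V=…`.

2πR = 2π·40.5 = 254.469005
per-turn = √(254.469005² + 13²) = √(64754.4745 + 169) = √64923.4745 = 254.800853
L = 7.25 × 254.800853 = 1847.306181
V = π·0.75² × L = 1.767146 × 1847.306181 = 3264.459484

L=1847.306 V=3264.459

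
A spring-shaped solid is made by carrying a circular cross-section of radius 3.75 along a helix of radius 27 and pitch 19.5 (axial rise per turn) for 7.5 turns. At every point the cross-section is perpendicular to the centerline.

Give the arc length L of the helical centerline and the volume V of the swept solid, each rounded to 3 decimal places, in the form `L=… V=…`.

L=1280.723 V=56580.601

2πR = 2π·27 = 169.646003
per-turn = √(169.646003² + 19.5²) = √(28779.7664 + 380.25) = √29160.0164 = 170.763042
L = 7.5 × 170.763042 = 1280.722813
V = π·3.75² × L = 44.178647 × 1280.722813 = 56580.600676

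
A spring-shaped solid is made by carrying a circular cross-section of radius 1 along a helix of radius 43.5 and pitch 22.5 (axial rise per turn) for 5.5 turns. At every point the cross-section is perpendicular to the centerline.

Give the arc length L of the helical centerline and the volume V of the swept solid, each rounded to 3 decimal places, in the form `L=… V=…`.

L=1508.337 V=4738.581

2πR = 2π·43.5 = 273.318561
per-turn = √(273.318561² + 22.5²) = √(74703.0357 + 506.25) = √75209.2857 = 274.243114
L = 5.5 × 274.243114 = 1508.337128
V = π·1² × L = 3.141593 × 1508.337128 = 4738.580842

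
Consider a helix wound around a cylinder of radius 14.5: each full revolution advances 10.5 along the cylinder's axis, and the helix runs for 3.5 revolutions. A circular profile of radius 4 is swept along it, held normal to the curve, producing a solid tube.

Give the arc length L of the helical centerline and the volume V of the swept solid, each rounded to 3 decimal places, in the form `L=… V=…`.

2πR = 2π·14.5 = 91.106187
per-turn = √(91.106187² + 10.5²) = √(8300.3373 + 110.25) = √8410.5873 = 91.709254
L = 3.5 × 91.709254 = 320.982390
V = π·4² × L = 50.265482 × 320.982390 = 16134.334674

L=320.982 V=16134.335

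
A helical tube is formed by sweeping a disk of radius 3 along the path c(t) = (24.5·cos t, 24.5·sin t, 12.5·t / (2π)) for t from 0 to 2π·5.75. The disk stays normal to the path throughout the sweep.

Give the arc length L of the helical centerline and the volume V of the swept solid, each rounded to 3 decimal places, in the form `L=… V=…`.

L=888.057 V=25109.223

2πR = 2π·24.5 = 153.938040
per-turn = √(153.938040² + 12.5²) = √(23696.9202 + 156.25) = √23853.1702 = 154.444716
L = 5.75 × 154.444716 = 888.057115
V = π·3² × L = 28.274334 × 888.057115 = 25109.223362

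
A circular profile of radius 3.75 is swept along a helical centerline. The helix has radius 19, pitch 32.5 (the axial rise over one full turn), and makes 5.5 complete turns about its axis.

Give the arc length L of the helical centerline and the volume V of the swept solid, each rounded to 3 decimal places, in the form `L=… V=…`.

2πR = 2π·19 = 119.380521
per-turn = √(119.380521² + 32.5²) = √(14251.7088 + 1056.25) = √15307.9588 = 123.725336
L = 5.5 × 123.725336 = 680.489348
V = π·3.75² × L = 44.178647 × 680.489348 = 30063.098469

L=680.489 V=30063.098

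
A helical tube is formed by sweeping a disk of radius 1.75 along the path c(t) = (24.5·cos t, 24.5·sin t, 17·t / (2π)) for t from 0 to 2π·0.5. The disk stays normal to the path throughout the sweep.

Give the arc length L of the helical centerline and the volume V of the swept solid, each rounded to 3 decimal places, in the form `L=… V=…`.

2πR = 2π·24.5 = 153.938040
per-turn = √(153.938040² + 17²) = √(23696.9202 + 289) = √23985.9202 = 154.873885
L = 0.5 × 154.873885 = 77.436942
V = π·1.75² × L = 9.621128 × 77.436942 = 745.030696

L=77.437 V=745.031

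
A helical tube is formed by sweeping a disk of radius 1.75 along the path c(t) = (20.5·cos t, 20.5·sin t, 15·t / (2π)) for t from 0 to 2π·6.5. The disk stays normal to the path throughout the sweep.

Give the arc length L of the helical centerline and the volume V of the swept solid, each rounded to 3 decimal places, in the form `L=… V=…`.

L=842.892 V=8109.576

2πR = 2π·20.5 = 128.805299
per-turn = √(128.805299² + 15²) = √(16590.8050 + 225) = √16815.8050 = 129.675769
L = 6.5 × 129.675769 = 842.892497
V = π·1.75² × L = 9.621128 × 842.892497 = 8109.576182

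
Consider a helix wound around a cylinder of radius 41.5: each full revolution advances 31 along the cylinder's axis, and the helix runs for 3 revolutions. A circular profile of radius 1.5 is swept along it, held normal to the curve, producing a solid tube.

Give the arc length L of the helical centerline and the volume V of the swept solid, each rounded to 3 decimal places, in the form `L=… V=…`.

L=787.765 V=5568.386

2πR = 2π·41.5 = 260.752190
per-turn = √(260.752190² + 31²) = √(67991.7047 + 961) = √68952.7047 = 262.588470
L = 3 × 262.588470 = 787.765411
V = π·1.5² × L = 7.068583 × 787.765411 = 5568.385562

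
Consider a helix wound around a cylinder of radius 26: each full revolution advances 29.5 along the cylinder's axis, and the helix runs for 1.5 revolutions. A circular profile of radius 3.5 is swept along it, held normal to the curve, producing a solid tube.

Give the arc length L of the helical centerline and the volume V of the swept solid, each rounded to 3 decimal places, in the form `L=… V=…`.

L=249.008 V=9582.932

2πR = 2π·26 = 163.362818
per-turn = √(163.362818² + 29.5²) = √(26687.4103 + 870.25) = √27557.6603 = 166.005001
L = 1.5 × 166.005001 = 249.007501
V = π·3.5² × L = 38.484510 × 249.007501 = 9582.931673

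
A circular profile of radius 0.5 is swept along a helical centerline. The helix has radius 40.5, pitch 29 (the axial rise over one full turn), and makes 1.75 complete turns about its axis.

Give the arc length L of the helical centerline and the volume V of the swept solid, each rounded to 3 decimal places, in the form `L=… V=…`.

2πR = 2π·40.5 = 254.469005
per-turn = √(254.469005² + 29²) = √(64754.4745 + 841) = √65595.4745 = 256.116135
L = 1.75 × 256.116135 = 448.203236
V = π·0.5² × L = 0.785398 × 448.203236 = 352.017998

L=448.203 V=352.018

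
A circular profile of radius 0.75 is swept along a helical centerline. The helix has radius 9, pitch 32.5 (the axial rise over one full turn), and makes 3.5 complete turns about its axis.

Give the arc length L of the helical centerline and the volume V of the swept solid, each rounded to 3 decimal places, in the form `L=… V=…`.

2πR = 2π·9 = 56.548668
per-turn = √(56.548668² + 32.5²) = √(3197.7518 + 1056.25) = √4254.0018 = 65.222709
L = 3.5 × 65.222709 = 228.279483
V = π·0.75² × L = 1.767146 × 228.279483 = 403.403145

L=228.279 V=403.403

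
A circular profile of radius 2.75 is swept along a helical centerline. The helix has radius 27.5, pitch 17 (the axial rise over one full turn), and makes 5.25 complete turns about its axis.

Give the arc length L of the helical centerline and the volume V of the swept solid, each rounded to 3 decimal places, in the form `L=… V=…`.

L=911.515 V=21656.037

2πR = 2π·27.5 = 172.787596
per-turn = √(172.787596² + 17²) = √(29855.5533 + 289) = √30144.5533 = 173.621869
L = 5.25 × 173.621869 = 911.514811
V = π·2.75² × L = 23.758294 × 911.514811 = 21656.037269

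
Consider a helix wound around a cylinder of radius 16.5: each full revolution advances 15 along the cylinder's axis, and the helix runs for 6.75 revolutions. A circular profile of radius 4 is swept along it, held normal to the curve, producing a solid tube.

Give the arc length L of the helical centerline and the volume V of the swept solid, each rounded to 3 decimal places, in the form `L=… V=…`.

L=707.077 V=35541.545

2πR = 2π·16.5 = 103.672558
per-turn = √(103.672558² + 15²) = √(10747.9992 + 225) = √10972.9992 = 104.752084
L = 6.75 × 104.752084 = 707.076570
V = π·4² × L = 50.265482 × 707.076570 = 35541.544921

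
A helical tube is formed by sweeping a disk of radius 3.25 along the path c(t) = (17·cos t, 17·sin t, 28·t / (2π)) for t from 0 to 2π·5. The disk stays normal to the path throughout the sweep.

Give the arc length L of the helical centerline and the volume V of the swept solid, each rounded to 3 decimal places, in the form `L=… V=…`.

2πR = 2π·17 = 106.814150
per-turn = √(106.814150² + 28²) = √(11409.2627 + 784) = √12193.2627 = 110.423108
L = 5 × 110.423108 = 552.115538
V = π·3.25² × L = 33.183072 × 552.115538 = 18320.889869

L=552.116 V=18320.890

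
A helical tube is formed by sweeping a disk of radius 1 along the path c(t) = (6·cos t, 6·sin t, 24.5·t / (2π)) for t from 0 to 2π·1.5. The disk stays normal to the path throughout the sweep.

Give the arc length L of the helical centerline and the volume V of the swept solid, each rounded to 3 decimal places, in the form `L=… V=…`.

2πR = 2π·6 = 37.699112
per-turn = √(37.699112² + 24.5²) = √(1421.2230 + 600.25) = √2021.4730 = 44.960794
L = 1.5 × 44.960794 = 67.441192
V = π·1² × L = 3.141593 × 67.441192 = 211.872752

L=67.441 V=211.873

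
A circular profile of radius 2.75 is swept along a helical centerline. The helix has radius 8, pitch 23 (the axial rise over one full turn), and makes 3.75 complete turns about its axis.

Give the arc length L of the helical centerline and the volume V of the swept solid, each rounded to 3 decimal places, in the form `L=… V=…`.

L=207.291 V=4924.885

2πR = 2π·8 = 50.265482
per-turn = √(50.265482² + 23²) = √(2526.6187 + 529) = √3055.6187 = 55.277651
L = 3.75 × 55.277651 = 207.291192
V = π·2.75² × L = 23.758294 × 207.291192 = 4924.885179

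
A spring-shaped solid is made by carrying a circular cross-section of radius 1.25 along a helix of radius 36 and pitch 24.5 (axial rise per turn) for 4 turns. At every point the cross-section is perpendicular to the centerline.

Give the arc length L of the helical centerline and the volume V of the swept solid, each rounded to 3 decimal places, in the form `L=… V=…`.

2πR = 2π·36 = 226.194671
per-turn = √(226.194671² + 24.5²) = √(51164.0292 + 600.25) = √51764.2792 = 227.517646
L = 4 × 227.517646 = 910.070584
V = π·1.25² × L = 4.908739 × 910.070584 = 4467.298532

L=910.071 V=4467.299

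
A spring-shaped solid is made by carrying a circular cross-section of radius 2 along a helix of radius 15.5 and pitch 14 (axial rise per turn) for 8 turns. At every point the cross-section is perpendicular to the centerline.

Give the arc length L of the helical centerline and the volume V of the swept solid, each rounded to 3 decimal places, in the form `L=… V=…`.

L=787.124 V=9891.292

2πR = 2π·15.5 = 97.389372
per-turn = √(97.389372² + 14²) = √(9484.6898 + 196) = √9680.6898 = 98.390497
L = 8 × 98.390497 = 787.123973
V = π·2² × L = 12.566371 × 787.123973 = 9891.291566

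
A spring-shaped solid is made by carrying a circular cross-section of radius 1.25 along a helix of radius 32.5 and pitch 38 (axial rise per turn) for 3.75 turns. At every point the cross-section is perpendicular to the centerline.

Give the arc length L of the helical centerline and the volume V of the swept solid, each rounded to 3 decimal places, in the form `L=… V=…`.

2πR = 2π·32.5 = 204.203522
per-turn = √(204.203522² + 38²) = √(41699.0786 + 1444) = √43143.0786 = 207.709120
L = 3.75 × 207.709120 = 778.909201
V = π·1.25² × L = 4.908739 × 778.909201 = 3823.461597

L=778.909 V=3823.462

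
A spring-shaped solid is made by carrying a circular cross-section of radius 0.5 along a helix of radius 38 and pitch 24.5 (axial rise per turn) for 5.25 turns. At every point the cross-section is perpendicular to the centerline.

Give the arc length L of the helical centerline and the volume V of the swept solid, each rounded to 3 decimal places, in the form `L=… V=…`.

2πR = 2π·38 = 238.761042
per-turn = √(238.761042² + 24.5²) = √(57006.8350 + 600.25) = √57607.0850 = 240.014760
L = 5.25 × 240.014760 = 1260.077490
V = π·0.5² × L = 0.785398 × 1260.077490 = 989.662546

L=1260.077 V=989.663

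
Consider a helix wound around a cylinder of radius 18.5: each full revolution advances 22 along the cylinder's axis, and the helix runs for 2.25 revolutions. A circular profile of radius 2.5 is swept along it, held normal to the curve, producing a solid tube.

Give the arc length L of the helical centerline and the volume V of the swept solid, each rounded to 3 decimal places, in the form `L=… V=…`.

2πR = 2π·18.5 = 116.238928
per-turn = √(116.238928² + 22²) = √(13511.4884 + 484) = √13995.4884 = 118.302529
L = 2.25 × 118.302529 = 266.180691
V = π·2.5² × L = 19.634954 × 266.180691 = 5226.445642

L=266.181 V=5226.446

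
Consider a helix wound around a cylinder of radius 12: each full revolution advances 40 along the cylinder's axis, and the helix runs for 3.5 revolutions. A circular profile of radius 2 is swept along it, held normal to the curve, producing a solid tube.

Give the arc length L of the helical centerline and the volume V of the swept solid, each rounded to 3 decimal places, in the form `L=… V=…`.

2πR = 2π·12 = 75.398224
per-turn = √(75.398224² + 40²) = √(5684.8921 + 1600) = √7284.8921 = 85.351580
L = 3.5 × 85.351580 = 298.730528
V = π·2² × L = 12.566371 × 298.730528 = 3753.958535

L=298.731 V=3753.959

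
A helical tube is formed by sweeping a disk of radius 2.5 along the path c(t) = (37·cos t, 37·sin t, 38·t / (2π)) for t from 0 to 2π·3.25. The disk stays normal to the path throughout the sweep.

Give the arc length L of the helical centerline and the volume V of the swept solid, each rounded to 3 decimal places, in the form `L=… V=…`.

L=765.580 V=15032.127

2πR = 2π·37 = 232.477856
per-turn = √(232.477856² + 38²) = √(54045.9537 + 1444) = √55489.9537 = 235.563057
L = 3.25 × 235.563057 = 765.579934
V = π·2.5² × L = 19.634954 × 765.579934 = 15032.126860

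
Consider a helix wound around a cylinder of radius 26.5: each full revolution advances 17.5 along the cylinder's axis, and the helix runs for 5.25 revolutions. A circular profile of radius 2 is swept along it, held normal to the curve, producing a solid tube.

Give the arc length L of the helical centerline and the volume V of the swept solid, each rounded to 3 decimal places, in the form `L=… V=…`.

L=878.963 V=11045.375

2πR = 2π·26.5 = 166.504411
per-turn = √(166.504411² + 17.5²) = √(27723.7188 + 306.25) = √28029.9688 = 167.421530
L = 5.25 × 167.421530 = 878.963033
V = π·2² × L = 12.566371 × 878.963033 = 11045.375234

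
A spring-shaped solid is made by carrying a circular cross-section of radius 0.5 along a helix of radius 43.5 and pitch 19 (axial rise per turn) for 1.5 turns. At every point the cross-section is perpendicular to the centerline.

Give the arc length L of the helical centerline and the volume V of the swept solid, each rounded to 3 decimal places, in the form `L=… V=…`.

L=410.967 V=322.773

2πR = 2π·43.5 = 273.318561
per-turn = √(273.318561² + 19²) = √(74703.0357 + 361) = √75064.0357 = 273.978166
L = 1.5 × 273.978166 = 410.967250
V = π·0.5² × L = 0.785398 × 410.967250 = 322.772923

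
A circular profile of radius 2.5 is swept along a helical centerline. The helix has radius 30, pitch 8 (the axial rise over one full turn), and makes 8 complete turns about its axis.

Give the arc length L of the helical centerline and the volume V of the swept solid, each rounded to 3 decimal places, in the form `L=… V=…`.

2πR = 2π·30 = 188.495559
per-turn = √(188.495559² + 8²) = √(35530.5758 + 64) = √35594.5758 = 188.665248
L = 8 × 188.665248 = 1509.321985
V = π·2.5² × L = 19.634954 × 1509.321985 = 29635.467872

L=1509.322 V=29635.468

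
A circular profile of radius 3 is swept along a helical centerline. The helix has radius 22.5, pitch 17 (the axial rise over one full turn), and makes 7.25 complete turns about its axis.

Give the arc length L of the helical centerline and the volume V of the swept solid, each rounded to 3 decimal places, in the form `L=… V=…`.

2πR = 2π·22.5 = 141.371669
per-turn = √(141.371669² + 17²) = √(19985.9489 + 289) = √20274.9489 = 142.390129
L = 7.25 × 142.390129 = 1032.328437
V = π·3² × L = 28.274334 × 1032.328437 = 29188.398909

L=1032.328 V=29188.399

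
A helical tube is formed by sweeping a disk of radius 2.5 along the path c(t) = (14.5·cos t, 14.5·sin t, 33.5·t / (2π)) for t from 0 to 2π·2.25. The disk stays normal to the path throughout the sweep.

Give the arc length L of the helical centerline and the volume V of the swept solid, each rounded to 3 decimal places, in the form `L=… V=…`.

L=218.408 V=4288.422

2πR = 2π·14.5 = 91.106187
per-turn = √(91.106187² + 33.5²) = √(8300.3373 + 1122.25) = √9422.5873 = 97.070012
L = 2.25 × 97.070012 = 218.407528
V = π·2.5² × L = 19.634954 × 218.407528 = 4288.421781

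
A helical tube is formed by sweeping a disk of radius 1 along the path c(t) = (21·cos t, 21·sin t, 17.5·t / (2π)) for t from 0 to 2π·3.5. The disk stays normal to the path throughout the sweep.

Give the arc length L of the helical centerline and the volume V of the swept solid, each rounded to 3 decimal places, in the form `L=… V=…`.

L=465.858 V=1463.537

2πR = 2π·21 = 131.946891
per-turn = √(131.946891² + 17.5²) = √(17409.9822 + 306.25) = √17716.2322 = 133.102337
L = 3.5 × 133.102337 = 465.858180
V = π·1² × L = 3.141593 × 465.858180 = 1463.536636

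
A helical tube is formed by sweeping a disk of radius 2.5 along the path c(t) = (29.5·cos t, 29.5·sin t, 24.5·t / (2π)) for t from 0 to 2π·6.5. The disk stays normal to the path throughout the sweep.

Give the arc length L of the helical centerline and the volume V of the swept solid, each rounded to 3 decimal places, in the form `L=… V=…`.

L=1215.280 V=23861.967

2πR = 2π·29.5 = 185.353967
per-turn = √(185.353967² + 24.5²) = √(34356.0929 + 600.25) = √34956.3429 = 186.966154
L = 6.5 × 186.966154 = 1215.280004
V = π·2.5² × L = 19.634954 × 1215.280004 = 23861.967081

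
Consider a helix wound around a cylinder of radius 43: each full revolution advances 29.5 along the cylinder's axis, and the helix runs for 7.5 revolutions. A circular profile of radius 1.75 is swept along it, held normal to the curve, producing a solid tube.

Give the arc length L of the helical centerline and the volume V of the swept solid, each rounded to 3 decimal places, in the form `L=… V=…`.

L=2038.370 V=19611.421

2πR = 2π·43 = 270.176968
per-turn = √(270.176968² + 29.5²) = √(72995.5942 + 870.25) = √73865.8442 = 271.782715
L = 7.5 × 271.782715 = 2038.370362
V = π·1.75² × L = 9.621128 × 2038.370362 = 19611.421150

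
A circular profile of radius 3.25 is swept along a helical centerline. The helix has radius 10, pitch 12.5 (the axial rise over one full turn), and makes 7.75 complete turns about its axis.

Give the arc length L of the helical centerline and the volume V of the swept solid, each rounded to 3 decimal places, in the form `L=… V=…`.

2πR = 2π·10 = 62.831853
per-turn = √(62.831853² + 12.5²) = √(3947.8418 + 156.25) = √4104.0918 = 64.063186
L = 7.75 × 64.063186 = 496.489689
V = π·3.25² × L = 33.183072 × 496.489689 = 16475.053300

L=496.490 V=16475.053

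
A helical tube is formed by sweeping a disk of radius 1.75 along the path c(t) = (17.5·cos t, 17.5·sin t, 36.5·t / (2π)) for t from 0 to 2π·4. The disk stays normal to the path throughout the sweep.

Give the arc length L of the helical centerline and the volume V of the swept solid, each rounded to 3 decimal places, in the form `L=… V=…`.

L=463.422 V=4458.645

2πR = 2π·17.5 = 109.955743
per-turn = √(109.955743² + 36.5²) = √(12090.2654 + 1332.25) = √13422.5154 = 115.855580
L = 4 × 115.855580 = 463.422320
V = π·1.75² × L = 9.621128 × 463.422320 = 4458.645224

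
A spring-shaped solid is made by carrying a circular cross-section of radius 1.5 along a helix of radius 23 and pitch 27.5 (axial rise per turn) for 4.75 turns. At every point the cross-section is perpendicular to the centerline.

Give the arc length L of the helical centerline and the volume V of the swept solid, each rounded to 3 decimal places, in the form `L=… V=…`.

L=698.756 V=4939.215

2πR = 2π·23 = 144.513262
per-turn = √(144.513262² + 27.5²) = √(20884.0829 + 756.25) = √21640.3329 = 147.106536
L = 4.75 × 147.106536 = 698.756046
V = π·1.5² × L = 7.068583 × 698.756046 = 4939.215434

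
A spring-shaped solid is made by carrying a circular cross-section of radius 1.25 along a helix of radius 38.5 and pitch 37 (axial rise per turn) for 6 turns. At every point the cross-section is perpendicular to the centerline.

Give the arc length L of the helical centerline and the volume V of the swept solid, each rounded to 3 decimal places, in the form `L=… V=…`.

L=1468.296 V=7207.479

2πR = 2π·38.5 = 241.902634
per-turn = √(241.902634² + 37²) = √(58516.8845 + 1369) = √59885.8845 = 244.715926
L = 6 × 244.715926 = 1468.295557
V = π·1.25² × L = 4.908739 × 1468.295557 = 7207.478960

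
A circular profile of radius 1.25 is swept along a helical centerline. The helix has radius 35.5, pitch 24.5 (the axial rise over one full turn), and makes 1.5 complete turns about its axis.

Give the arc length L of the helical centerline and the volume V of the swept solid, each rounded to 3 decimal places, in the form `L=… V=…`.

L=336.592 V=1652.241

2πR = 2π·35.5 = 223.053078
per-turn = √(223.053078² + 24.5²) = √(49752.6758 + 600.25) = √50352.9258 = 224.394576
L = 1.5 × 224.394576 = 336.591864
V = π·1.25² × L = 4.908739 × 336.591864 = 1652.241450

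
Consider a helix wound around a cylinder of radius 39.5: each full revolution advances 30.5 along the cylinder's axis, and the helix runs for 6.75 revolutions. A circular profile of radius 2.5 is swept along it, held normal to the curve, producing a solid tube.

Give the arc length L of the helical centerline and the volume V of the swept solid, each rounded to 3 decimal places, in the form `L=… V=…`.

2πR = 2π·39.5 = 248.185820
per-turn = √(248.185820² + 30.5²) = √(61596.2011 + 930.25) = √62526.4511 = 250.052897
L = 6.75 × 250.052897 = 1687.857052
V = π·2.5² × L = 19.634954 × 1687.857052 = 33140.995711

L=1687.857 V=33140.996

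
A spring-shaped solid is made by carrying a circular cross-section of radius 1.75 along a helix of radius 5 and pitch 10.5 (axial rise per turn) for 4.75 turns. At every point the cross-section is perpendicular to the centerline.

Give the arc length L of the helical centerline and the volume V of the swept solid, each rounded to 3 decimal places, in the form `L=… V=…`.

2πR = 2π·5 = 31.415927
per-turn = √(31.415927² + 10.5²) = √(986.9604 + 110.25) = √1097.2104 = 33.124167
L = 4.75 × 33.124167 = 157.339793
V = π·1.75² × L = 9.621128 × 157.339793 = 1513.786212

L=157.340 V=1513.786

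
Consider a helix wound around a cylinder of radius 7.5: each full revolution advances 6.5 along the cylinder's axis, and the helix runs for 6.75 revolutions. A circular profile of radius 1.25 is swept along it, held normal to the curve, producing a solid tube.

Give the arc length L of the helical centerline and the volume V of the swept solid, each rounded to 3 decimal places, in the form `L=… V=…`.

L=321.098 V=1576.186

2πR = 2π·7.5 = 47.123890
per-turn = √(47.123890² + 6.5²) = √(2220.6610 + 42.25) = √2262.9110 = 47.570064
L = 6.75 × 47.570064 = 321.097932
V = π·1.25² × L = 4.908739 × 321.097932 = 1576.185788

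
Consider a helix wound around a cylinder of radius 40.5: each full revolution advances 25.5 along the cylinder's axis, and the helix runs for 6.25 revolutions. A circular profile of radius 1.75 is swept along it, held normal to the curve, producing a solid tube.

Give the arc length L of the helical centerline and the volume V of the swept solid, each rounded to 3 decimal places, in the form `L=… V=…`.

L=1598.397 V=15378.379

2πR = 2π·40.5 = 254.469005
per-turn = √(254.469005² + 25.5²) = √(64754.4745 + 650.25) = √65404.7245 = 255.743474
L = 6.25 × 255.743474 = 1598.396712
V = π·1.75² × L = 9.621128 × 1598.396712 = 15378.378567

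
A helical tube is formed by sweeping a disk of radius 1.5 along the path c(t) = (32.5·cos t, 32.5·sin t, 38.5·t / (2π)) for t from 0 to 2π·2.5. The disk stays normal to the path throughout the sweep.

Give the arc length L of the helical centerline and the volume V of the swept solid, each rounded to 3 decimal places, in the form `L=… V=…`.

2πR = 2π·32.5 = 204.203522
per-turn = √(204.203522² + 38.5²) = √(41699.0786 + 1482.25) = √43181.3286 = 207.801176
L = 2.5 × 207.801176 = 519.502939
V = π·1.5² × L = 7.068583 × 519.502939 = 3672.149888

L=519.503 V=3672.150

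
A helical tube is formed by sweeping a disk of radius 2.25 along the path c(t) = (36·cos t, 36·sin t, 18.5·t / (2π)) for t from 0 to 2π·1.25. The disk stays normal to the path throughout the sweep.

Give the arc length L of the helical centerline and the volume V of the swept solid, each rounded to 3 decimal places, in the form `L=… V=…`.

L=283.687 V=4511.854

2πR = 2π·36 = 226.194671
per-turn = √(226.194671² + 18.5²) = √(51164.0292 + 342.25) = √51506.2792 = 226.949949
L = 1.25 × 226.949949 = 283.687436
V = π·2.25² × L = 15.904313 × 283.687436 = 4511.853720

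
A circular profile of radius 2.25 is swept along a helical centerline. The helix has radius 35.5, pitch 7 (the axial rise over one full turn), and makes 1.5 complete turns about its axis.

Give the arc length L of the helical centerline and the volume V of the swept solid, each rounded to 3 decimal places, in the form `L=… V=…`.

2πR = 2π·35.5 = 223.053078
per-turn = √(223.053078² + 7²) = √(49752.6758 + 49) = √49801.6758 = 223.162891
L = 1.5 × 223.162891 = 334.744336
V = π·2.25² × L = 15.904313 × 334.744336 = 5323.878632

L=334.744 V=5323.879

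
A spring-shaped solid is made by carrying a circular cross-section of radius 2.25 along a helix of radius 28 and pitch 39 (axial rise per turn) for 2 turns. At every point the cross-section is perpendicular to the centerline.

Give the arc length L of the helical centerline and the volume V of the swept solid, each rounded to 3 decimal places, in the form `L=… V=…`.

2πR = 2π·28 = 175.929189
per-turn = √(175.929189² + 39²) = √(30951.0794 + 1521) = √32472.0794 = 180.200109
L = 2 × 180.200109 = 360.400219
V = π·2.25² × L = 15.904313 × 360.400219 = 5731.917814

L=360.400 V=5731.918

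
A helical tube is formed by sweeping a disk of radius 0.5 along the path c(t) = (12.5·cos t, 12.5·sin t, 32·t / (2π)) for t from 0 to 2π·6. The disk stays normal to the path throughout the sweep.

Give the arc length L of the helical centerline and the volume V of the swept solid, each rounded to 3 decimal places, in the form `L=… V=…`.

2πR = 2π·12.5 = 78.539816
per-turn = √(78.539816² + 32²) = √(6168.5028 + 1024) = √7192.5028 = 84.808624
L = 6 × 84.808624 = 508.851746
V = π·0.5² × L = 0.785398 × 508.851746 = 399.651226

L=508.852 V=399.651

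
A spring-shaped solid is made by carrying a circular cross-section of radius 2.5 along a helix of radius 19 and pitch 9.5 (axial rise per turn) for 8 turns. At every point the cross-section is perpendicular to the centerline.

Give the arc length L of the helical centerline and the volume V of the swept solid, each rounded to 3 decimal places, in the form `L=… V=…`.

2πR = 2π·19 = 119.380521
per-turn = √(119.380521² + 9.5²) = √(14251.7088 + 90.25) = √14341.9588 = 119.757917
L = 8 × 119.757917 = 958.063338
V = π·2.5² × L = 19.634954 × 958.063338 = 18811.529659

L=958.063 V=18811.530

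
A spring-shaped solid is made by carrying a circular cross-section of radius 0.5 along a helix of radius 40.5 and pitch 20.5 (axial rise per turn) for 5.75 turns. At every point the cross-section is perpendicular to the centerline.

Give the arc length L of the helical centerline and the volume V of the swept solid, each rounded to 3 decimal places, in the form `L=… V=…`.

2πR = 2π·40.5 = 254.469005
per-turn = √(254.469005² + 20.5²) = √(64754.4745 + 420.25) = √65174.7245 = 255.293409
L = 5.75 × 255.293409 = 1467.937099
V = π·0.5² × L = 0.785398 × 1467.937099 = 1152.915102

L=1467.937 V=1152.915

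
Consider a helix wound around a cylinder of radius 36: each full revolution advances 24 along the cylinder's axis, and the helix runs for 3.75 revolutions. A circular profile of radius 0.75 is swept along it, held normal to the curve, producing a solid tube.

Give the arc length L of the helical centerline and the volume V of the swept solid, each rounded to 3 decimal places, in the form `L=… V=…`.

2πR = 2π·36 = 226.194671
per-turn = √(226.194671² + 24²) = √(51164.0292 + 576) = √51740.0292 = 227.464347
L = 3.75 × 227.464347 = 852.991302
V = π·0.75² × L = 1.767146 × 852.991302 = 1507.360054

L=852.991 V=1507.360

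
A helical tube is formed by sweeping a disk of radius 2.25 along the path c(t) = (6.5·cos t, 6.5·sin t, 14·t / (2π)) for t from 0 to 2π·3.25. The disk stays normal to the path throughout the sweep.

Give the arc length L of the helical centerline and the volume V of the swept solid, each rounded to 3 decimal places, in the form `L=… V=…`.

2πR = 2π·6.5 = 40.840704
per-turn = √(40.840704² + 14²) = √(1667.9631 + 196) = √1863.9631 = 43.173639
L = 3.25 × 43.173639 = 140.314328
V = π·2.25² × L = 15.904313 × 140.314328 = 2231.602968

L=140.314 V=2231.603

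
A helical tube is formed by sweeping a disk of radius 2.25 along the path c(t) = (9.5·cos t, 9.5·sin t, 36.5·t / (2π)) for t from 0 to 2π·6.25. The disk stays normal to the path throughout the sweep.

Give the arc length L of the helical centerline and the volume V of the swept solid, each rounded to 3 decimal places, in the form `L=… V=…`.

L=437.285 V=6954.712

2πR = 2π·9.5 = 59.690260
per-turn = √(59.690260² + 36.5²) = √(3562.9272 + 1332.25) = √4895.1772 = 69.965543
L = 6.25 × 69.965543 = 437.284643
V = π·2.25² × L = 15.904313 × 437.284643 = 6954.711748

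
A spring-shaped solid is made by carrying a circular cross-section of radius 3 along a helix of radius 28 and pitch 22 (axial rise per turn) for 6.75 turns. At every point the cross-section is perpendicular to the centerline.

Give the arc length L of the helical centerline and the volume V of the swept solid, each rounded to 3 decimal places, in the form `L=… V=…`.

L=1196.771 V=33837.903

2πR = 2π·28 = 175.929189
per-turn = √(175.929189² + 22²) = √(30951.0794 + 484) = √31435.0794 = 177.299406
L = 6.75 × 177.299406 = 1196.770991
V = π·3² × L = 28.274334 × 1196.770991 = 33837.902584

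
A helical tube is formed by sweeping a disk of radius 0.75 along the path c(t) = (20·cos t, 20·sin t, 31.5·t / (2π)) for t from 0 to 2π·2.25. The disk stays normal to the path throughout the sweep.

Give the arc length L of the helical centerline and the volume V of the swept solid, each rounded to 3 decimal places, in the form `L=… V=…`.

L=291.491 V=515.107

2πR = 2π·20 = 125.663706
per-turn = √(125.663706² + 31.5²) = √(15791.3670 + 992.25) = √16783.6170 = 129.551600
L = 2.25 × 129.551600 = 291.491100
V = π·0.75² × L = 1.767146 × 291.491100 = 515.107293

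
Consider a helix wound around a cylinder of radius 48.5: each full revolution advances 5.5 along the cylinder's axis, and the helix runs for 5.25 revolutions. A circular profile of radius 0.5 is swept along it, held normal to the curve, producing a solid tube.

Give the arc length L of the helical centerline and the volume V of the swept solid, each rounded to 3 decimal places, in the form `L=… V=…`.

L=1600.117 V=1256.729

2πR = 2π·48.5 = 304.734487
per-turn = √(304.734487² + 5.5²) = √(92863.1078 + 30.25) = √92893.3578 = 304.784117
L = 5.25 × 304.784117 = 1600.116613
V = π·0.5² × L = 0.785398 × 1600.116613 = 1256.728649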